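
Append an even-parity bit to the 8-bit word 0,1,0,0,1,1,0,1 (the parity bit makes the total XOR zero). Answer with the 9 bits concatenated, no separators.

010011010

XOR of the 8 data bits: 0⊕1⊕0⊕0⊕1⊕1⊕0⊕1 = 0
Parity bit = 0 (so all 9 bits XOR to 0).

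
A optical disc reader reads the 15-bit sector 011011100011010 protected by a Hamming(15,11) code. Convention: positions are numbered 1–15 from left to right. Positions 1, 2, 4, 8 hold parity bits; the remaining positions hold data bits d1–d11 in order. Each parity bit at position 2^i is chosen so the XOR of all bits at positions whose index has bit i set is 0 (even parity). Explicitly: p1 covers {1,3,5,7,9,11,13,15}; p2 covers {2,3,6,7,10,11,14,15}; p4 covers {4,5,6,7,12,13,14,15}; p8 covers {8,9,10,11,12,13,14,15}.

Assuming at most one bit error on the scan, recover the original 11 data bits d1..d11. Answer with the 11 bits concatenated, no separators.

11110010010

s1 (pos 1,3,5,7,9,11,13,15): 0⊕1⊕1⊕1⊕0⊕1⊕0⊕0 = 0
s2 (pos 2,3,6,7,10,11,14,15): 1⊕1⊕1⊕1⊕0⊕1⊕1⊕0 = 0
s4 (pos 4,5,6,7,12,13,14,15): 0⊕1⊕1⊕1⊕1⊕0⊕1⊕0 = 1
s8 (pos 8,9,10,11,12,13,14,15): 0⊕0⊕0⊕1⊕1⊕0⊕1⊕0 = 1
Syndrome s8…s1 = 1100 → error at position 12.
Flip position 12: 011011100011010 → 011011100010010
Read data bits from positions 3,5,6,7,9,10,11,12,13,14,15: 11110010010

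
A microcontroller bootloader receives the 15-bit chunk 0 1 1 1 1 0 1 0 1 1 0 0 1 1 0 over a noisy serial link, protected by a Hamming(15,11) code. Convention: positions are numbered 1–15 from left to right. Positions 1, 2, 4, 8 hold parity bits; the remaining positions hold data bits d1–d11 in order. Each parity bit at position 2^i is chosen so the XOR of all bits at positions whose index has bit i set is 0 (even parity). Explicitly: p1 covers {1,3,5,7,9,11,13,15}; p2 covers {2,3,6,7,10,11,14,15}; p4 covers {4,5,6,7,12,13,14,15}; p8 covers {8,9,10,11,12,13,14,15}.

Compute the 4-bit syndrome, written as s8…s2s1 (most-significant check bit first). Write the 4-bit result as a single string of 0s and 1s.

s1 (pos 1,3,5,7,9,11,13,15): 0⊕1⊕1⊕1⊕1⊕0⊕1⊕0 = 1
s2 (pos 2,3,6,7,10,11,14,15): 1⊕1⊕0⊕1⊕1⊕0⊕1⊕0 = 1
s4 (pos 4,5,6,7,12,13,14,15): 1⊕1⊕0⊕1⊕0⊕1⊕1⊕0 = 1
s8 (pos 8,9,10,11,12,13,14,15): 0⊕1⊕1⊕0⊕0⊕1⊕1⊕0 = 0
Syndrome s8…s1 = 0111 → error at position 7.

0111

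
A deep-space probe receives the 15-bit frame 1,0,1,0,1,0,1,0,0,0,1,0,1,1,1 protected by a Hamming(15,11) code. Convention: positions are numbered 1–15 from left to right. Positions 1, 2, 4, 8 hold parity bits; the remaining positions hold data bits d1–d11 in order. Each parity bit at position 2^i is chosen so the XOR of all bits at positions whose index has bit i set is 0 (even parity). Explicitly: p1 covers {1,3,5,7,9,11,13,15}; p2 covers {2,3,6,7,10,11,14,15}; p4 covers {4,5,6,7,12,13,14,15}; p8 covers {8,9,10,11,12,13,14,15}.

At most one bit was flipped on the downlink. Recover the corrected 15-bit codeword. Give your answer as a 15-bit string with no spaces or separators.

101010000010111

s1 (pos 1,3,5,7,9,11,13,15): 1⊕1⊕1⊕1⊕0⊕1⊕1⊕1 = 1
s2 (pos 2,3,6,7,10,11,14,15): 0⊕1⊕0⊕1⊕0⊕1⊕1⊕1 = 1
s4 (pos 4,5,6,7,12,13,14,15): 0⊕1⊕0⊕1⊕0⊕1⊕1⊕1 = 1
s8 (pos 8,9,10,11,12,13,14,15): 0⊕0⊕0⊕1⊕0⊕1⊕1⊕1 = 0
Syndrome s8…s1 = 0111 → error at position 7.
Flip position 7: 101010100010111 → 101010000010111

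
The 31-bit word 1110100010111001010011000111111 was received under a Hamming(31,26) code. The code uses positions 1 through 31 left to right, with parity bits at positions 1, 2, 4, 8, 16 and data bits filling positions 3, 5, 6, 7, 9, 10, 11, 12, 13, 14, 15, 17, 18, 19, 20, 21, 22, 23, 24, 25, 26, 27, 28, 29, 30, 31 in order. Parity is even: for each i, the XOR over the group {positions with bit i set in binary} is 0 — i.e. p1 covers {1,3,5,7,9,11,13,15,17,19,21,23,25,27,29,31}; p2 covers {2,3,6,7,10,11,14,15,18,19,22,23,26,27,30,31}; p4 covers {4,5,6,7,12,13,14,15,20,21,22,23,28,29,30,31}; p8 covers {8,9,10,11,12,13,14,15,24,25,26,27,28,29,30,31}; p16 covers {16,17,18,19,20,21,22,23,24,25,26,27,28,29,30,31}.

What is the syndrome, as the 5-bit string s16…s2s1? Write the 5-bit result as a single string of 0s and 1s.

s1 (pos 1,3,5,7,9,11,13,15,17,19,21,23,25,27,29,31): 1⊕1⊕1⊕0⊕1⊕1⊕1⊕0⊕0⊕0⊕1⊕0⊕0⊕1⊕1⊕1 = 0
s2 (pos 2,3,6,7,10,11,14,15,18,19,22,23,26,27,30,31): 1⊕1⊕0⊕0⊕0⊕1⊕0⊕0⊕1⊕0⊕1⊕0⊕1⊕1⊕1⊕1 = 1
s4 (pos 4,5,6,7,12,13,14,15,20,21,22,23,28,29,30,31): 0⊕1⊕0⊕0⊕1⊕1⊕0⊕0⊕0⊕1⊕1⊕0⊕1⊕1⊕1⊕1 = 1
s8 (pos 8,9,10,11,12,13,14,15,24,25,26,27,28,29,30,31): 0⊕1⊕0⊕1⊕1⊕1⊕0⊕0⊕0⊕0⊕1⊕1⊕1⊕1⊕1⊕1 = 0
s16 (pos 16,17,18,19,20,21,22,23,24,25,26,27,28,29,30,31): 1⊕0⊕1⊕0⊕0⊕1⊕1⊕0⊕0⊕0⊕1⊕1⊕1⊕1⊕1⊕1 = 0
Syndrome s16…s1 = 00110 → error at position 6.

00110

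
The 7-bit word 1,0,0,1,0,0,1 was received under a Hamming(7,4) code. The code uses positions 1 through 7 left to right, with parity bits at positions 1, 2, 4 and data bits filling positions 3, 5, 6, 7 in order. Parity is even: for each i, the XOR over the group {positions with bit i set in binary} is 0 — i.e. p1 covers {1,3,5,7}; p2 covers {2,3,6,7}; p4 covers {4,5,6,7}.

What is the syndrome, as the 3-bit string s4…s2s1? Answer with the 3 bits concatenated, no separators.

010

s1 (pos 1,3,5,7): 1⊕0⊕0⊕1 = 0
s2 (pos 2,3,6,7): 0⊕0⊕0⊕1 = 1
s4 (pos 4,5,6,7): 1⊕0⊕0⊕1 = 0
Syndrome s4…s1 = 010 → error at position 2.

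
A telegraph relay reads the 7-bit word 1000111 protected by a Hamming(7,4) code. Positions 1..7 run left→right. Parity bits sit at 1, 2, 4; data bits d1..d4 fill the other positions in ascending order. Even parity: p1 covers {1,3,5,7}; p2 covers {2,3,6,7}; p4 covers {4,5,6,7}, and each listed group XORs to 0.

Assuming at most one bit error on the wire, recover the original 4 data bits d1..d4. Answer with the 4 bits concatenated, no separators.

0011

s1 (pos 1,3,5,7): 1⊕0⊕1⊕1 = 1
s2 (pos 2,3,6,7): 0⊕0⊕1⊕1 = 0
s4 (pos 4,5,6,7): 0⊕1⊕1⊕1 = 1
Syndrome s4…s1 = 101 → error at position 5.
Flip position 5: 1000111 → 1000011
Read data bits from positions 3,5,6,7: 0011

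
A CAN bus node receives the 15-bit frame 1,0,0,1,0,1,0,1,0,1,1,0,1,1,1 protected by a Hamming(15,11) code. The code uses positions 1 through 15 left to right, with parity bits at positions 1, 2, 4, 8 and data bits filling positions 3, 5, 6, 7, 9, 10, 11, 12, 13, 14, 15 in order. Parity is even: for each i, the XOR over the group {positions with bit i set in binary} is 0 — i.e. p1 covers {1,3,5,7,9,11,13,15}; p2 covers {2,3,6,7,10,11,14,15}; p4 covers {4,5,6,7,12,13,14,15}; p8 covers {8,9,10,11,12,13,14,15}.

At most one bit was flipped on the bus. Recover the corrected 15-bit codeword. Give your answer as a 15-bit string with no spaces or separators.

s1 (pos 1,3,5,7,9,11,13,15): 1⊕0⊕0⊕0⊕0⊕1⊕1⊕1 = 0
s2 (pos 2,3,6,7,10,11,14,15): 0⊕0⊕1⊕0⊕1⊕1⊕1⊕1 = 1
s4 (pos 4,5,6,7,12,13,14,15): 1⊕0⊕1⊕0⊕0⊕1⊕1⊕1 = 1
s8 (pos 8,9,10,11,12,13,14,15): 1⊕0⊕1⊕1⊕0⊕1⊕1⊕1 = 0
Syndrome s8…s1 = 0110 → error at position 6.
Flip position 6: 100101010110111 → 100100010110111

100100010110111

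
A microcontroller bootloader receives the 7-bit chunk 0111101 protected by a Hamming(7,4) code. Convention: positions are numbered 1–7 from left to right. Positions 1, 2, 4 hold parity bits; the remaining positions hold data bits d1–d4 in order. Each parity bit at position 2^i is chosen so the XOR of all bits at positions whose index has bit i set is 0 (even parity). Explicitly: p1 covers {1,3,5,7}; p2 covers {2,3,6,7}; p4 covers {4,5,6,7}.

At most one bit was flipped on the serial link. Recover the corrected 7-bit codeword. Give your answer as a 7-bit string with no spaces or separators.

s1 (pos 1,3,5,7): 0⊕1⊕1⊕1 = 1
s2 (pos 2,3,6,7): 1⊕1⊕0⊕1 = 1
s4 (pos 4,5,6,7): 1⊕1⊕0⊕1 = 1
Syndrome s4…s1 = 111 → error at position 7.
Flip position 7: 0111101 → 0111100

0111100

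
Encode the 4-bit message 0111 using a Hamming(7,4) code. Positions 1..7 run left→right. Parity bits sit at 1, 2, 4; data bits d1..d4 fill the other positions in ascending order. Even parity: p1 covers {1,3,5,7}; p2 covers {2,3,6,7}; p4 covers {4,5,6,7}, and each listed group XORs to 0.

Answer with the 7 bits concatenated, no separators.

Place data at non-parity positions: p1 p2 0 p4 1 1 1
p1 (pos 1,3,5,7): XOR of data positions = 0⊕1⊕1 = 0
p2 (pos 2,3,6,7): XOR of data positions = 0⊕1⊕1 = 0
p4 (pos 4,5,6,7): XOR of data positions = 1⊕1⊕1 = 1
Codeword: 0001111

0001111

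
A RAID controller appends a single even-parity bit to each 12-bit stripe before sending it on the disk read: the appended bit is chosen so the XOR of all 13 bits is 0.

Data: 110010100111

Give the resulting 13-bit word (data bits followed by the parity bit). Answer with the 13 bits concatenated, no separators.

XOR of the 12 data bits: 1⊕1⊕0⊕0⊕1⊕0⊕1⊕0⊕0⊕1⊕1⊕1 = 1
Parity bit = 1 (so all 13 bits XOR to 0).

1100101001111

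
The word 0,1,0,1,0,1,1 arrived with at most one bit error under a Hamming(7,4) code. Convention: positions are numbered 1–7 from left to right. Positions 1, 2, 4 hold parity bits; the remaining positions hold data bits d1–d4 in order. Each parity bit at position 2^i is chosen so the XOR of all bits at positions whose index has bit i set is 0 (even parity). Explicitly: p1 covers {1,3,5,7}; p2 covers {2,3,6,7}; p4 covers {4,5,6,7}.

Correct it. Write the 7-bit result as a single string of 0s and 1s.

0101010

s1 (pos 1,3,5,7): 0⊕0⊕0⊕1 = 1
s2 (pos 2,3,6,7): 1⊕0⊕1⊕1 = 1
s4 (pos 4,5,6,7): 1⊕0⊕1⊕1 = 1
Syndrome s4…s1 = 111 → error at position 7.
Flip position 7: 0101011 → 0101010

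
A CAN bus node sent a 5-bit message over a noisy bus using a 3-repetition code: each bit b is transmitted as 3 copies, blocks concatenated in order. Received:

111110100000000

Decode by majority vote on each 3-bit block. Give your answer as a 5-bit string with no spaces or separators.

Block 1 (111): 3 ones → 1
Block 2 (110): 2 ones → 1
Block 3 (100): 1 one → 0
Block 4 (000): 0 ones → 0
Block 5 (000): 0 ones → 0

11000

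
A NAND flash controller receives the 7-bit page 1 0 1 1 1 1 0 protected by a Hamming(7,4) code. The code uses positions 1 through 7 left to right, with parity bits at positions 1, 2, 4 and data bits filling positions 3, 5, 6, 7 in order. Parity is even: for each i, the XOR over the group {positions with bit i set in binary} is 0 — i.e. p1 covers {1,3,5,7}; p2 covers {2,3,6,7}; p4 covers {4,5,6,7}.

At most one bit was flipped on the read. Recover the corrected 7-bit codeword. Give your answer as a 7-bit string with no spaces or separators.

1011010

s1 (pos 1,3,5,7): 1⊕1⊕1⊕0 = 1
s2 (pos 2,3,6,7): 0⊕1⊕1⊕0 = 0
s4 (pos 4,5,6,7): 1⊕1⊕1⊕0 = 1
Syndrome s4…s1 = 101 → error at position 5.
Flip position 5: 1011110 → 1011010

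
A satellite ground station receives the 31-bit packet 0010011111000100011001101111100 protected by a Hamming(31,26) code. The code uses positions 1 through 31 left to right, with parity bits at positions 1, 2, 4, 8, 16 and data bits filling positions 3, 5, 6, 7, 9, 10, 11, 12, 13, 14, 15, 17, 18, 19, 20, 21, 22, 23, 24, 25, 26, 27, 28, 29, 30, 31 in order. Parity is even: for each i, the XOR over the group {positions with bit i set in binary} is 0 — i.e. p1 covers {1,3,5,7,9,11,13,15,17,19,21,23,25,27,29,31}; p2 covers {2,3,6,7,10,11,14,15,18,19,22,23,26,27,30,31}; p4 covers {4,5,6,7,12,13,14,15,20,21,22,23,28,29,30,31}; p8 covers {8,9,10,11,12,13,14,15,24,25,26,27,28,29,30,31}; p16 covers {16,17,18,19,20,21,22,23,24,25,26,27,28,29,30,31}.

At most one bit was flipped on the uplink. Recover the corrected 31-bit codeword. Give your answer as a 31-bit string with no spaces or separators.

s1 (pos 1,3,5,7,9,11,13,15,17,19,21,23,25,27,29,31): 0⊕1⊕0⊕1⊕1⊕0⊕0⊕0⊕0⊕1⊕0⊕1⊕1⊕1⊕1⊕0 = 0
s2 (pos 2,3,6,7,10,11,14,15,18,19,22,23,26,27,30,31): 0⊕1⊕1⊕1⊕1⊕0⊕1⊕0⊕1⊕1⊕1⊕1⊕1⊕1⊕0⊕0 = 1
s4 (pos 4,5,6,7,12,13,14,15,20,21,22,23,28,29,30,31): 0⊕0⊕1⊕1⊕0⊕0⊕1⊕0⊕0⊕0⊕1⊕1⊕1⊕1⊕0⊕0 = 1
s8 (pos 8,9,10,11,12,13,14,15,24,25,26,27,28,29,30,31): 1⊕1⊕1⊕0⊕0⊕0⊕1⊕0⊕0⊕1⊕1⊕1⊕1⊕1⊕0⊕0 = 1
s16 (pos 16,17,18,19,20,21,22,23,24,25,26,27,28,29,30,31): 0⊕0⊕1⊕1⊕0⊕0⊕1⊕1⊕0⊕1⊕1⊕1⊕1⊕1⊕0⊕0 = 1
Syndrome s16…s1 = 11110 → error at position 30.
Flip position 30: 0010011111000100011001101111100 → 0010011111000100011001101111110

0010011111000100011001101111110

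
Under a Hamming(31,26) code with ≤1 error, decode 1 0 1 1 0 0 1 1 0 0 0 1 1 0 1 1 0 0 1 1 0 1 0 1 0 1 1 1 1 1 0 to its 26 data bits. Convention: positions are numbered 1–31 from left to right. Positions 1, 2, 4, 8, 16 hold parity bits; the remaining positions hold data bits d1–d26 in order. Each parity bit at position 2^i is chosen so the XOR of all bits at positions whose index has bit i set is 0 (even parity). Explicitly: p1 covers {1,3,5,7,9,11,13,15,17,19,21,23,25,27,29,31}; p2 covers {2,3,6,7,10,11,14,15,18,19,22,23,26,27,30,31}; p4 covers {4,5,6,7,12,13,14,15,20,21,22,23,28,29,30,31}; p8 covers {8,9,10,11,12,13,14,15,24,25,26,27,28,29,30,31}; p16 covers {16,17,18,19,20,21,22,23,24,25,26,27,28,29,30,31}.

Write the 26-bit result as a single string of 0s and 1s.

s1 (pos 1,3,5,7,9,11,13,15,17,19,21,23,25,27,29,31): 1⊕1⊕0⊕1⊕0⊕0⊕1⊕1⊕0⊕1⊕0⊕0⊕0⊕1⊕1⊕0 = 0
s2 (pos 2,3,6,7,10,11,14,15,18,19,22,23,26,27,30,31): 0⊕1⊕0⊕1⊕0⊕0⊕0⊕1⊕0⊕1⊕1⊕0⊕1⊕1⊕1⊕0 = 0
s4 (pos 4,5,6,7,12,13,14,15,20,21,22,23,28,29,30,31): 1⊕0⊕0⊕1⊕1⊕1⊕0⊕1⊕1⊕0⊕1⊕0⊕1⊕1⊕1⊕0 = 0
s8 (pos 8,9,10,11,12,13,14,15,24,25,26,27,28,29,30,31): 1⊕0⊕0⊕0⊕1⊕1⊕0⊕1⊕1⊕0⊕1⊕1⊕1⊕1⊕1⊕0 = 0
s16 (pos 16,17,18,19,20,21,22,23,24,25,26,27,28,29,30,31): 1⊕0⊕0⊕1⊕1⊕0⊕1⊕0⊕1⊕0⊕1⊕1⊕1⊕1⊕1⊕0 = 0
Syndrome s16…s1 = 00000 → no error.
Read data bits from positions 3,5,6,7,9,10,11,12,13,14,15,17,18,19,20,21,22,23,24,25,26,27,28,29,30,31: 10010001101001101010111110

10010001101001101010111110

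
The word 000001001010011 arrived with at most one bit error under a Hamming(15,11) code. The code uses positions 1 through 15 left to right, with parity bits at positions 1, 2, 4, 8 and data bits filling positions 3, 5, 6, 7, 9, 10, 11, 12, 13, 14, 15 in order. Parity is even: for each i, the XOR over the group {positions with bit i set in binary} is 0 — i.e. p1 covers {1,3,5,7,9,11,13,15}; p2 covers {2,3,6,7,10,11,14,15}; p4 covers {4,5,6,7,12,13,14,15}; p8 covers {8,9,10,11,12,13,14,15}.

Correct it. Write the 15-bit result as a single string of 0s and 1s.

000011001010011

s1 (pos 1,3,5,7,9,11,13,15): 0⊕0⊕0⊕0⊕1⊕1⊕0⊕1 = 1
s2 (pos 2,3,6,7,10,11,14,15): 0⊕0⊕1⊕0⊕0⊕1⊕1⊕1 = 0
s4 (pos 4,5,6,7,12,13,14,15): 0⊕0⊕1⊕0⊕0⊕0⊕1⊕1 = 1
s8 (pos 8,9,10,11,12,13,14,15): 0⊕1⊕0⊕1⊕0⊕0⊕1⊕1 = 0
Syndrome s8…s1 = 0101 → error at position 5.
Flip position 5: 000001001010011 → 000011001010011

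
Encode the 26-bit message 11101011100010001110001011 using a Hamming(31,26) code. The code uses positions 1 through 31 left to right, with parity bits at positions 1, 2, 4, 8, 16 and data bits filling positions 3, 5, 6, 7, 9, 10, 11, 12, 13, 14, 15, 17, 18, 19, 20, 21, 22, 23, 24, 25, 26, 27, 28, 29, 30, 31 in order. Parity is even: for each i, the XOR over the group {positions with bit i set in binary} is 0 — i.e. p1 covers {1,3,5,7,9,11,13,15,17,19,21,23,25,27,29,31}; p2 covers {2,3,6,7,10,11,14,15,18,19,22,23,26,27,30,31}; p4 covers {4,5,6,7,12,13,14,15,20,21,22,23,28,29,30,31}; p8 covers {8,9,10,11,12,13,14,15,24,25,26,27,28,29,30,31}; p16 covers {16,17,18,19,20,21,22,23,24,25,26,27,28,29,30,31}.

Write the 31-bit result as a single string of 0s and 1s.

1011110010111001010001110001011

Place data at non-parity positions: p1 p2 1 p4 1 1 0 p8 1 0 1 1 1 0 0 p16 0 1 0 0 0 1 1 1 0 0 0 1 0 1 1
p1 (pos 1,3,5,7,9,11,13,15,17,19,21,23,25,27,29,31): XOR of data positions = 1⊕1⊕0⊕1⊕1⊕1⊕0⊕0⊕0⊕0⊕1⊕0⊕0⊕0⊕1 = 1
p2 (pos 2,3,6,7,10,11,14,15,18,19,22,23,26,27,30,31): XOR of data positions = 1⊕1⊕0⊕0⊕1⊕0⊕0⊕1⊕0⊕1⊕1⊕0⊕0⊕1⊕1 = 0
p4 (pos 4,5,6,7,12,13,14,15,20,21,22,23,28,29,30,31): XOR of data positions = 1⊕1⊕0⊕1⊕1⊕0⊕0⊕0⊕0⊕1⊕1⊕1⊕0⊕1⊕1 = 1
p8 (pos 8,9,10,11,12,13,14,15,24,25,26,27,28,29,30,31): XOR of data positions = 1⊕0⊕1⊕1⊕1⊕0⊕0⊕1⊕0⊕0⊕0⊕1⊕0⊕1⊕1 = 0
p16 (pos 16,17,18,19,20,21,22,23,24,25,26,27,28,29,30,31): XOR of data positions = 0⊕1⊕0⊕0⊕0⊕1⊕1⊕1⊕0⊕0⊕0⊕1⊕0⊕1⊕1 = 1
Codeword: 1011110010111001010001110001011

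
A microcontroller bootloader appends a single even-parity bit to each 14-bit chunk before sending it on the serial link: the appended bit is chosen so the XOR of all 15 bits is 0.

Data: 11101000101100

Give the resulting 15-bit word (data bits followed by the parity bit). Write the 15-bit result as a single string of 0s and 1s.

111010001011001

XOR of the 14 data bits: 1⊕1⊕1⊕0⊕1⊕0⊕0⊕0⊕1⊕0⊕1⊕1⊕0⊕0 = 1
Parity bit = 1 (so all 15 bits XOR to 0).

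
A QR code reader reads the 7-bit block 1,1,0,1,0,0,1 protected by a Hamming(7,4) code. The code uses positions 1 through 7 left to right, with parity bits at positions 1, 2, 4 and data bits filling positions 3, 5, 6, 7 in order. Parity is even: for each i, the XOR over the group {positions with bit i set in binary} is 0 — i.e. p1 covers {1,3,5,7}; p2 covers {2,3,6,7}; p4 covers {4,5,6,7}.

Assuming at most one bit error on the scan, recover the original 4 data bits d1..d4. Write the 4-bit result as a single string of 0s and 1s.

s1 (pos 1,3,5,7): 1⊕0⊕0⊕1 = 0
s2 (pos 2,3,6,7): 1⊕0⊕0⊕1 = 0
s4 (pos 4,5,6,7): 1⊕0⊕0⊕1 = 0
Syndrome s4…s1 = 000 → no error.
Read data bits from positions 3,5,6,7: 0001

0001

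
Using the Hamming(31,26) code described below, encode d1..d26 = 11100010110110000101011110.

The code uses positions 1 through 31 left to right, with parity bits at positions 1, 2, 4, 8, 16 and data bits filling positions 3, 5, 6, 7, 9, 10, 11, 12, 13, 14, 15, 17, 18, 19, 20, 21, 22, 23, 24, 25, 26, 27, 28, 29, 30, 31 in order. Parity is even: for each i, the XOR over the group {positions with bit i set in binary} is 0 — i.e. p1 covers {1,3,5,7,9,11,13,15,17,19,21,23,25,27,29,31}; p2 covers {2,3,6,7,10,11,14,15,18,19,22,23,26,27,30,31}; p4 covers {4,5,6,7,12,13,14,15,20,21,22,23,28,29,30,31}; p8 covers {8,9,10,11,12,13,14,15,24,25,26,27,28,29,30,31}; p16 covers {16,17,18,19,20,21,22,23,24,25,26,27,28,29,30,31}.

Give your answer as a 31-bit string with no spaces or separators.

Place data at non-parity positions: p1 p2 1 p4 1 1 0 p8 0 0 1 0 1 1 0 p16 1 1 0 0 0 0 1 0 1 0 1 1 1 1 0
p1 (pos 1,3,5,7,9,11,13,15,17,19,21,23,25,27,29,31): XOR of data positions = 1⊕1⊕0⊕0⊕1⊕1⊕0⊕1⊕0⊕0⊕1⊕1⊕1⊕1⊕0 = 1
p2 (pos 2,3,6,7,10,11,14,15,18,19,22,23,26,27,30,31): XOR of data positions = 1⊕1⊕0⊕0⊕1⊕1⊕0⊕1⊕0⊕0⊕1⊕0⊕1⊕1⊕0 = 0
p4 (pos 4,5,6,7,12,13,14,15,20,21,22,23,28,29,30,31): XOR of data positions = 1⊕1⊕0⊕0⊕1⊕1⊕0⊕0⊕0⊕0⊕1⊕1⊕1⊕1⊕0 = 0
p8 (pos 8,9,10,11,12,13,14,15,24,25,26,27,28,29,30,31): XOR of data positions = 0⊕0⊕1⊕0⊕1⊕1⊕0⊕0⊕1⊕0⊕1⊕1⊕1⊕1⊕0 = 0
p16 (pos 16,17,18,19,20,21,22,23,24,25,26,27,28,29,30,31): XOR of data positions = 1⊕1⊕0⊕0⊕0⊕0⊕1⊕0⊕1⊕0⊕1⊕1⊕1⊕1⊕0 = 0
Codeword: 1010110000101100110000101011110

1010110000101100110000101011110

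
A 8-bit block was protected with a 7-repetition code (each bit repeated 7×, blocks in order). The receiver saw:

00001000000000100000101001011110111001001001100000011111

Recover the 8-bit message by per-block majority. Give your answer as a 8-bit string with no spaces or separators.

00001001

Block 1 (0000100): 1 one → 0
Block 2 (0000000): 0 ones → 0
Block 3 (1000001): 2 ones → 0
Block 4 (0100101): 3 ones → 0
Block 5 (1110111): 6 ones → 1
Block 6 (0010010): 2 ones → 0
Block 7 (0110000): 2 ones → 0
Block 8 (0011111): 5 ones → 1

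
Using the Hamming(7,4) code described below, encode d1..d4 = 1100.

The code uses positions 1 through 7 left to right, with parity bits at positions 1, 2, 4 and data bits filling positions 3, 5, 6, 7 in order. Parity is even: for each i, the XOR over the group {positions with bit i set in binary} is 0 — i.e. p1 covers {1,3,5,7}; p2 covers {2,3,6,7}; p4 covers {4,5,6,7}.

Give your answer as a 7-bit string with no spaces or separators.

Place data at non-parity positions: p1 p2 1 p4 1 0 0
p1 (pos 1,3,5,7): XOR of data positions = 1⊕1⊕0 = 0
p2 (pos 2,3,6,7): XOR of data positions = 1⊕0⊕0 = 1
p4 (pos 4,5,6,7): XOR of data positions = 1⊕0⊕0 = 1
Codeword: 0111100

0111100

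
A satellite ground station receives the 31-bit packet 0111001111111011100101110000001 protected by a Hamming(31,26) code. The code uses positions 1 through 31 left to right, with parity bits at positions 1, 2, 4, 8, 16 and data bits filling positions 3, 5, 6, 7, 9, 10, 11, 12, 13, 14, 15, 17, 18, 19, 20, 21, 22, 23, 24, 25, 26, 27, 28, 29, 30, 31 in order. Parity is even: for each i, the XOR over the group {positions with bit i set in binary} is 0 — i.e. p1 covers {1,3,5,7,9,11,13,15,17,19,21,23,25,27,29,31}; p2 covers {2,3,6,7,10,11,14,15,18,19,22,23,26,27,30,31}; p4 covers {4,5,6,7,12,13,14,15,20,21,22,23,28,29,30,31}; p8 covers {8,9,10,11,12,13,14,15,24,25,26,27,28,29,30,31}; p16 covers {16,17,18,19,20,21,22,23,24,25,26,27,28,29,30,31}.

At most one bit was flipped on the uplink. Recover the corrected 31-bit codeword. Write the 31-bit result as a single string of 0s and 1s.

0111001111111011100101110000000

s1 (pos 1,3,5,7,9,11,13,15,17,19,21,23,25,27,29,31): 0⊕1⊕0⊕1⊕1⊕1⊕1⊕1⊕1⊕0⊕0⊕1⊕0⊕0⊕0⊕1 = 1
s2 (pos 2,3,6,7,10,11,14,15,18,19,22,23,26,27,30,31): 1⊕1⊕0⊕1⊕1⊕1⊕0⊕1⊕0⊕0⊕1⊕1⊕0⊕0⊕0⊕1 = 1
s4 (pos 4,5,6,7,12,13,14,15,20,21,22,23,28,29,30,31): 1⊕0⊕0⊕1⊕1⊕1⊕0⊕1⊕1⊕0⊕1⊕1⊕0⊕0⊕0⊕1 = 1
s8 (pos 8,9,10,11,12,13,14,15,24,25,26,27,28,29,30,31): 1⊕1⊕1⊕1⊕1⊕1⊕0⊕1⊕1⊕0⊕0⊕0⊕0⊕0⊕0⊕1 = 1
s16 (pos 16,17,18,19,20,21,22,23,24,25,26,27,28,29,30,31): 1⊕1⊕0⊕0⊕1⊕0⊕1⊕1⊕1⊕0⊕0⊕0⊕0⊕0⊕0⊕1 = 1
Syndrome s16…s1 = 11111 → error at position 31.
Flip position 31: 0111001111111011100101110000001 → 0111001111111011100101110000000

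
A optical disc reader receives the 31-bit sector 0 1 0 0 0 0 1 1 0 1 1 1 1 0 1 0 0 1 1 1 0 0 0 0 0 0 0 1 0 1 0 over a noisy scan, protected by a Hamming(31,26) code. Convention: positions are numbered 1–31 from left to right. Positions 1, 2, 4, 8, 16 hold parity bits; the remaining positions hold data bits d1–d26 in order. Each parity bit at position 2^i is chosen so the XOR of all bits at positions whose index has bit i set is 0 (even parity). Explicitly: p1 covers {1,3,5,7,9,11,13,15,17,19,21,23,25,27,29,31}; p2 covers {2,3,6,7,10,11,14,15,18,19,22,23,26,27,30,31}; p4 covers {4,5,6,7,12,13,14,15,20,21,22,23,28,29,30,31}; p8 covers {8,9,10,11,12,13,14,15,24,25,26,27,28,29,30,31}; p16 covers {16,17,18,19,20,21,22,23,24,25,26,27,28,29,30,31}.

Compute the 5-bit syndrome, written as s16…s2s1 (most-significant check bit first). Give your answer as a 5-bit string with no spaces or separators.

10101

s1 (pos 1,3,5,7,9,11,13,15,17,19,21,23,25,27,29,31): 0⊕0⊕0⊕1⊕0⊕1⊕1⊕1⊕0⊕1⊕0⊕0⊕0⊕0⊕0⊕0 = 1
s2 (pos 2,3,6,7,10,11,14,15,18,19,22,23,26,27,30,31): 1⊕0⊕0⊕1⊕1⊕1⊕0⊕1⊕1⊕1⊕0⊕0⊕0⊕0⊕1⊕0 = 0
s4 (pos 4,5,6,7,12,13,14,15,20,21,22,23,28,29,30,31): 0⊕0⊕0⊕1⊕1⊕1⊕0⊕1⊕1⊕0⊕0⊕0⊕1⊕0⊕1⊕0 = 1
s8 (pos 8,9,10,11,12,13,14,15,24,25,26,27,28,29,30,31): 1⊕0⊕1⊕1⊕1⊕1⊕0⊕1⊕0⊕0⊕0⊕0⊕1⊕0⊕1⊕0 = 0
s16 (pos 16,17,18,19,20,21,22,23,24,25,26,27,28,29,30,31): 0⊕0⊕1⊕1⊕1⊕0⊕0⊕0⊕0⊕0⊕0⊕0⊕1⊕0⊕1⊕0 = 1
Syndrome s16…s1 = 10101 → error at position 21.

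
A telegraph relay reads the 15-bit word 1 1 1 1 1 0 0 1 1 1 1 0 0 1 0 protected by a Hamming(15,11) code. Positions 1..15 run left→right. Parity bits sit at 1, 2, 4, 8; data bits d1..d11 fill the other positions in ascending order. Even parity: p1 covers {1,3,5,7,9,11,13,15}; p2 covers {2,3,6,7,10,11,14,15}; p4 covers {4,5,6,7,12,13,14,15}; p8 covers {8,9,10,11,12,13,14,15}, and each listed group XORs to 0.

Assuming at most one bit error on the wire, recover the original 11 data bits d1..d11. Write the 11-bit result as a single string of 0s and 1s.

11001110011

s1 (pos 1,3,5,7,9,11,13,15): 1⊕1⊕1⊕0⊕1⊕1⊕0⊕0 = 1
s2 (pos 2,3,6,7,10,11,14,15): 1⊕1⊕0⊕0⊕1⊕1⊕1⊕0 = 1
s4 (pos 4,5,6,7,12,13,14,15): 1⊕1⊕0⊕0⊕0⊕0⊕1⊕0 = 1
s8 (pos 8,9,10,11,12,13,14,15): 1⊕1⊕1⊕1⊕0⊕0⊕1⊕0 = 1
Syndrome s8…s1 = 1111 → error at position 15.
Flip position 15: 111110011110010 → 111110011110011
Read data bits from positions 3,5,6,7,9,10,11,12,13,14,15: 11001110011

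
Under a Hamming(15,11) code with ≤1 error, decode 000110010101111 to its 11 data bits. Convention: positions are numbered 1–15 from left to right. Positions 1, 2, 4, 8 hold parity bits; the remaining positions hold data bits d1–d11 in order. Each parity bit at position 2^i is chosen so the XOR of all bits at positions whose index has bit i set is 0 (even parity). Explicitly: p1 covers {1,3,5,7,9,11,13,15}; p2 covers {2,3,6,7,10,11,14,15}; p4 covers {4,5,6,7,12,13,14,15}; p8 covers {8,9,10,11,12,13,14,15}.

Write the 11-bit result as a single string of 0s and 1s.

s1 (pos 1,3,5,7,9,11,13,15): 0⊕0⊕1⊕0⊕0⊕0⊕1⊕1 = 1
s2 (pos 2,3,6,7,10,11,14,15): 0⊕0⊕0⊕0⊕1⊕0⊕1⊕1 = 1
s4 (pos 4,5,6,7,12,13,14,15): 1⊕1⊕0⊕0⊕1⊕1⊕1⊕1 = 0
s8 (pos 8,9,10,11,12,13,14,15): 1⊕0⊕1⊕0⊕1⊕1⊕1⊕1 = 0
Syndrome s8…s1 = 0011 → error at position 3.
Flip position 3: 000110010101111 → 001110010101111
Read data bits from positions 3,5,6,7,9,10,11,12,13,14,15: 11000101111

11000101111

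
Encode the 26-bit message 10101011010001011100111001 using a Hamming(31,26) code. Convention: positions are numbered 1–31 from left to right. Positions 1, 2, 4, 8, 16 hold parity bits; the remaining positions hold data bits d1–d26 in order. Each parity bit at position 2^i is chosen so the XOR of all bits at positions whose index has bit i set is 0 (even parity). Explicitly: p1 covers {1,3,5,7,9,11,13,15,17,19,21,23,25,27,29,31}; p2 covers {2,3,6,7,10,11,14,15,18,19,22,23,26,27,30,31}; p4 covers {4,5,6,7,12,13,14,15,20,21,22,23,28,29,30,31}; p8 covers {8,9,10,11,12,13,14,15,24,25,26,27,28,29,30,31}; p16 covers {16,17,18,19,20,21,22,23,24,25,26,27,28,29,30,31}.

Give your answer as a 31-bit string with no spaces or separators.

Place data at non-parity positions: p1 p2 1 p4 0 1 0 p8 1 0 1 1 0 1 0 p16 0 0 1 0 1 1 1 0 0 1 1 1 0 0 1
p1 (pos 1,3,5,7,9,11,13,15,17,19,21,23,25,27,29,31): XOR of data positions = 1⊕0⊕0⊕1⊕1⊕0⊕0⊕0⊕1⊕1⊕1⊕0⊕1⊕0⊕1 = 0
p2 (pos 2,3,6,7,10,11,14,15,18,19,22,23,26,27,30,31): XOR of data positions = 1⊕1⊕0⊕0⊕1⊕1⊕0⊕0⊕1⊕1⊕1⊕1⊕1⊕0⊕1 = 0
p4 (pos 4,5,6,7,12,13,14,15,20,21,22,23,28,29,30,31): XOR of data positions = 0⊕1⊕0⊕1⊕0⊕1⊕0⊕0⊕1⊕1⊕1⊕1⊕0⊕0⊕1 = 0
p8 (pos 8,9,10,11,12,13,14,15,24,25,26,27,28,29,30,31): XOR of data positions = 1⊕0⊕1⊕1⊕0⊕1⊕0⊕0⊕0⊕1⊕1⊕1⊕0⊕0⊕1 = 0
p16 (pos 16,17,18,19,20,21,22,23,24,25,26,27,28,29,30,31): XOR of data positions = 0⊕0⊕1⊕0⊕1⊕1⊕1⊕0⊕0⊕1⊕1⊕1⊕0⊕0⊕1 = 0
Codeword: 0010010010110100001011100111001

0010010010110100001011100111001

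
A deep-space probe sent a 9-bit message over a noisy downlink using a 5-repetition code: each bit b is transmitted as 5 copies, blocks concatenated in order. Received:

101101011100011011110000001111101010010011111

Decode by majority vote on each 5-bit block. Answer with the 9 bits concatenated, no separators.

Block 1 (10110): 3 ones → 1
Block 2 (10111): 4 ones → 1
Block 3 (00011): 2 ones → 0
Block 4 (01111): 4 ones → 1
Block 5 (00000): 0 ones → 0
Block 6 (01111): 4 ones → 1
Block 7 (10101): 3 ones → 1
Block 8 (00100): 1 one → 0
Block 9 (11111): 5 ones → 1

110101101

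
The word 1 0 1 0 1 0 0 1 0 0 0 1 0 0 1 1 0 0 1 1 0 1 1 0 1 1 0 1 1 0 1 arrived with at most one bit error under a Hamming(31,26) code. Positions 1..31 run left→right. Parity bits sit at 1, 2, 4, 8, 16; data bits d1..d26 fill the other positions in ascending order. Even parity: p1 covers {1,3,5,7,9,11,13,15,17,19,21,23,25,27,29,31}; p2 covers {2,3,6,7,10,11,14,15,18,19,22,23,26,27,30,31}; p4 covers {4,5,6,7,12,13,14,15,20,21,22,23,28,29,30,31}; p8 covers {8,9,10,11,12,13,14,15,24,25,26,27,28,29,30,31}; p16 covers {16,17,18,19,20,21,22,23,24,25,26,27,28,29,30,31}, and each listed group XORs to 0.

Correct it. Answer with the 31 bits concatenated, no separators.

s1 (pos 1,3,5,7,9,11,13,15,17,19,21,23,25,27,29,31): 1⊕1⊕1⊕0⊕0⊕0⊕0⊕1⊕0⊕1⊕0⊕1⊕1⊕0⊕1⊕1 = 1
s2 (pos 2,3,6,7,10,11,14,15,18,19,22,23,26,27,30,31): 0⊕1⊕0⊕0⊕0⊕0⊕0⊕1⊕0⊕1⊕1⊕1⊕1⊕0⊕0⊕1 = 1
s4 (pos 4,5,6,7,12,13,14,15,20,21,22,23,28,29,30,31): 0⊕1⊕0⊕0⊕1⊕0⊕0⊕1⊕1⊕0⊕1⊕1⊕1⊕1⊕0⊕1 = 1
s8 (pos 8,9,10,11,12,13,14,15,24,25,26,27,28,29,30,31): 1⊕0⊕0⊕0⊕1⊕0⊕0⊕1⊕0⊕1⊕1⊕0⊕1⊕1⊕0⊕1 = 0
s16 (pos 16,17,18,19,20,21,22,23,24,25,26,27,28,29,30,31): 1⊕0⊕0⊕1⊕1⊕0⊕1⊕1⊕0⊕1⊕1⊕0⊕1⊕1⊕0⊕1 = 0
Syndrome s16…s1 = 00111 → error at position 7.
Flip position 7: 1010100100010011001101101101101 → 1010101100010011001101101101101

1010101100010011001101101101101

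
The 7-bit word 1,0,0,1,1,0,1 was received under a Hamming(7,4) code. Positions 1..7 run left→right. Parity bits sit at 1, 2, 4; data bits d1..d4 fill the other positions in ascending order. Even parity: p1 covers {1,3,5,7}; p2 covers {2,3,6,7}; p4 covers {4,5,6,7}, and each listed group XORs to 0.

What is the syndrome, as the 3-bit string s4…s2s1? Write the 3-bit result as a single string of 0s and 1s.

s1 (pos 1,3,5,7): 1⊕0⊕1⊕1 = 1
s2 (pos 2,3,6,7): 0⊕0⊕0⊕1 = 1
s4 (pos 4,5,6,7): 1⊕1⊕0⊕1 = 1
Syndrome s4…s1 = 111 → error at position 7.

111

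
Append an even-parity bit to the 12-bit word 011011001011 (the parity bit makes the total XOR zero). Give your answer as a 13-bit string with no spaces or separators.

XOR of the 12 data bits: 0⊕1⊕1⊕0⊕1⊕1⊕0⊕0⊕1⊕0⊕1⊕1 = 1
Parity bit = 1 (so all 13 bits XOR to 0).

0110110010111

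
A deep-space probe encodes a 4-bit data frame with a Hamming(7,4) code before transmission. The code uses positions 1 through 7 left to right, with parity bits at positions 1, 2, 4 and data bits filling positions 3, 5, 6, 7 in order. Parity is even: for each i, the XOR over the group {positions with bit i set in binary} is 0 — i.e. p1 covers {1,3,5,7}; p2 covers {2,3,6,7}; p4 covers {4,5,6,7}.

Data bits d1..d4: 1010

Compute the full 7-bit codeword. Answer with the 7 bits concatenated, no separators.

1011010

Place data at non-parity positions: p1 p2 1 p4 0 1 0
p1 (pos 1,3,5,7): XOR of data positions = 1⊕0⊕0 = 1
p2 (pos 2,3,6,7): XOR of data positions = 1⊕1⊕0 = 0
p4 (pos 4,5,6,7): XOR of data positions = 0⊕1⊕0 = 1
Codeword: 1011010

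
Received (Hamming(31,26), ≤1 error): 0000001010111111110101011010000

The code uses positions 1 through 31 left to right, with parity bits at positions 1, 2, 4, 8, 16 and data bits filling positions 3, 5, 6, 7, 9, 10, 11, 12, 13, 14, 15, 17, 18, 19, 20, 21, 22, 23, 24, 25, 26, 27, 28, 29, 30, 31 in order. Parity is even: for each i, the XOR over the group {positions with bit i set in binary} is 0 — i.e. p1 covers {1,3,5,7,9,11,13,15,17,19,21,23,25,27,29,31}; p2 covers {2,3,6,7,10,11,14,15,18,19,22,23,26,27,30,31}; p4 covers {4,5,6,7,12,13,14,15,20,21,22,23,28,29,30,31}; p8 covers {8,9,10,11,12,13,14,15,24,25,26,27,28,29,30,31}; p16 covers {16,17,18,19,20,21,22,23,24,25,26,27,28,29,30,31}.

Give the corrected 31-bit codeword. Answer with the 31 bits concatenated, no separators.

0000001010111011110101011010000

s1 (pos 1,3,5,7,9,11,13,15,17,19,21,23,25,27,29,31): 0⊕0⊕0⊕1⊕1⊕1⊕1⊕1⊕1⊕0⊕0⊕0⊕1⊕1⊕0⊕0 = 0
s2 (pos 2,3,6,7,10,11,14,15,18,19,22,23,26,27,30,31): 0⊕0⊕0⊕1⊕0⊕1⊕1⊕1⊕1⊕0⊕1⊕0⊕0⊕1⊕0⊕0 = 1
s4 (pos 4,5,6,7,12,13,14,15,20,21,22,23,28,29,30,31): 0⊕0⊕0⊕1⊕1⊕1⊕1⊕1⊕1⊕0⊕1⊕0⊕0⊕0⊕0⊕0 = 1
s8 (pos 8,9,10,11,12,13,14,15,24,25,26,27,28,29,30,31): 0⊕1⊕0⊕1⊕1⊕1⊕1⊕1⊕1⊕1⊕0⊕1⊕0⊕0⊕0⊕0 = 1
s16 (pos 16,17,18,19,20,21,22,23,24,25,26,27,28,29,30,31): 1⊕1⊕1⊕0⊕1⊕0⊕1⊕0⊕1⊕1⊕0⊕1⊕0⊕0⊕0⊕0 = 0
Syndrome s16…s1 = 01110 → error at position 14.
Flip position 14: 0000001010111111110101011010000 → 0000001010111011110101011010000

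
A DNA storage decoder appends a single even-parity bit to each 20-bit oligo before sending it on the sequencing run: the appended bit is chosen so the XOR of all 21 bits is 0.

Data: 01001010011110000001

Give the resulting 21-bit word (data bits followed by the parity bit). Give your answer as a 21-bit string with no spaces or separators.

010010100111100000010

XOR of the 20 data bits: 0⊕1⊕0⊕0⊕1⊕0⊕1⊕0⊕0⊕1⊕1⊕1⊕1⊕0⊕0⊕0⊕0⊕0⊕0⊕1 = 0
Parity bit = 0 (so all 21 bits XOR to 0).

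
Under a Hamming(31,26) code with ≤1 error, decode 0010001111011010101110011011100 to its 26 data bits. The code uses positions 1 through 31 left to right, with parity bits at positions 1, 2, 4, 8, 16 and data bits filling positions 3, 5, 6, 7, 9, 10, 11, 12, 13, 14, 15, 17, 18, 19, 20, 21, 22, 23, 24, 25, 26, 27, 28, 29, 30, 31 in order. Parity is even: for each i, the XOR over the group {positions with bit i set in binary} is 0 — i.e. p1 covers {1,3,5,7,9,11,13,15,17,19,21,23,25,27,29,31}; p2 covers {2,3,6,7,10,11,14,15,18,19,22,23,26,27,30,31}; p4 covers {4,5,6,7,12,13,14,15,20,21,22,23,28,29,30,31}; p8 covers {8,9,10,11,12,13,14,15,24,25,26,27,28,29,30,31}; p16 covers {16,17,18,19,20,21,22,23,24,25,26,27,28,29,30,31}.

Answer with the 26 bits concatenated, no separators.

s1 (pos 1,3,5,7,9,11,13,15,17,19,21,23,25,27,29,31): 0⊕1⊕0⊕1⊕1⊕0⊕1⊕1⊕1⊕1⊕1⊕0⊕1⊕1⊕1⊕0 = 1
s2 (pos 2,3,6,7,10,11,14,15,18,19,22,23,26,27,30,31): 0⊕1⊕0⊕1⊕1⊕0⊕0⊕1⊕0⊕1⊕0⊕0⊕0⊕1⊕0⊕0 = 0
s4 (pos 4,5,6,7,12,13,14,15,20,21,22,23,28,29,30,31): 0⊕0⊕0⊕1⊕1⊕1⊕0⊕1⊕1⊕1⊕0⊕0⊕1⊕1⊕0⊕0 = 0
s8 (pos 8,9,10,11,12,13,14,15,24,25,26,27,28,29,30,31): 1⊕1⊕1⊕0⊕1⊕1⊕0⊕1⊕1⊕1⊕0⊕1⊕1⊕1⊕0⊕0 = 1
s16 (pos 16,17,18,19,20,21,22,23,24,25,26,27,28,29,30,31): 0⊕1⊕0⊕1⊕1⊕1⊕0⊕0⊕1⊕1⊕0⊕1⊕1⊕1⊕0⊕0 = 1
Syndrome s16…s1 = 11001 → error at position 25.
Flip position 25: 0010001111011010101110011011100 → 0010001111011010101110010011100
Read data bits from positions 3,5,6,7,9,10,11,12,13,14,15,17,18,19,20,21,22,23,24,25,26,27,28,29,30,31: 10011101101101110010011100

10011101101101110010011100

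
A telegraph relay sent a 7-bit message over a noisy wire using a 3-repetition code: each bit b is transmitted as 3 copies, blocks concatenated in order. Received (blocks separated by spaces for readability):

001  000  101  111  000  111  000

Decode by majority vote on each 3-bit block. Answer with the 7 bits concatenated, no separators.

Block 1 (001): 1 one → 0
Block 2 (000): 0 ones → 0
Block 3 (101): 2 ones → 1
Block 4 (111): 3 ones → 1
Block 5 (000): 0 ones → 0
Block 6 (111): 3 ones → 1
Block 7 (000): 0 ones → 0

0011010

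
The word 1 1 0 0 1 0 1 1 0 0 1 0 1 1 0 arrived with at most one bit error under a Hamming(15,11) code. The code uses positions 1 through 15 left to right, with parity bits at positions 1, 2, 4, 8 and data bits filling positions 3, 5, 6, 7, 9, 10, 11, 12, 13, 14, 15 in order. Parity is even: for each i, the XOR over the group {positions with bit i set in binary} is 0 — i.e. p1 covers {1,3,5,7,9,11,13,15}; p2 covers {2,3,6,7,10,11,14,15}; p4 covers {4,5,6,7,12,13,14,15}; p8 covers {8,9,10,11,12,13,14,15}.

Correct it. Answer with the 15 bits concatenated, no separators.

s1 (pos 1,3,5,7,9,11,13,15): 1⊕0⊕1⊕1⊕0⊕1⊕1⊕0 = 1
s2 (pos 2,3,6,7,10,11,14,15): 1⊕0⊕0⊕1⊕0⊕1⊕1⊕0 = 0
s4 (pos 4,5,6,7,12,13,14,15): 0⊕1⊕0⊕1⊕0⊕1⊕1⊕0 = 0
s8 (pos 8,9,10,11,12,13,14,15): 1⊕0⊕0⊕1⊕0⊕1⊕1⊕0 = 0
Syndrome s8…s1 = 0001 → error at position 1.
Flip position 1: 110010110010110 → 010010110010110

010010110010110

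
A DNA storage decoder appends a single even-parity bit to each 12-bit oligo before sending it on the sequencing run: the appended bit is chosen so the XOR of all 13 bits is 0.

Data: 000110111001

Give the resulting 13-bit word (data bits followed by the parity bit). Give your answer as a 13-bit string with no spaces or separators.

0001101110010

XOR of the 12 data bits: 0⊕0⊕0⊕1⊕1⊕0⊕1⊕1⊕1⊕0⊕0⊕1 = 0
Parity bit = 0 (so all 13 bits XOR to 0).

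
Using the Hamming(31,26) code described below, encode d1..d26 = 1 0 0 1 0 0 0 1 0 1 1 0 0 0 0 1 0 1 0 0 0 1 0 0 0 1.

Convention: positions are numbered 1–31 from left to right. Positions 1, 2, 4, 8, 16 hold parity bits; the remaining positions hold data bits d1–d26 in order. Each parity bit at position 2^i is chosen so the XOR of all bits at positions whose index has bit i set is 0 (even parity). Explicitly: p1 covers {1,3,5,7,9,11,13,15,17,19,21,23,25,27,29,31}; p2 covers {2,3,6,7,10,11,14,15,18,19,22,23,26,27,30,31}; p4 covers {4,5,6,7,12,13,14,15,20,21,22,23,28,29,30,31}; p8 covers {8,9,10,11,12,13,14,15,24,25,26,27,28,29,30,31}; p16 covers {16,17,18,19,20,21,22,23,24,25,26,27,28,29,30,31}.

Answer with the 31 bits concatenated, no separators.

Place data at non-parity positions: p1 p2 1 p4 0 0 1 p8 0 0 0 1 0 1 1 p16 0 0 0 0 1 0 1 0 0 0 1 0 0 0 1
p1 (pos 1,3,5,7,9,11,13,15,17,19,21,23,25,27,29,31): XOR of data positions = 1⊕0⊕1⊕0⊕0⊕0⊕1⊕0⊕0⊕1⊕1⊕0⊕1⊕0⊕1 = 1
p2 (pos 2,3,6,7,10,11,14,15,18,19,22,23,26,27,30,31): XOR of data positions = 1⊕0⊕1⊕0⊕0⊕1⊕1⊕0⊕0⊕0⊕1⊕0⊕1⊕0⊕1 = 1
p4 (pos 4,5,6,7,12,13,14,15,20,21,22,23,28,29,30,31): XOR of data positions = 0⊕0⊕1⊕1⊕0⊕1⊕1⊕0⊕1⊕0⊕1⊕0⊕0⊕0⊕1 = 1
p8 (pos 8,9,10,11,12,13,14,15,24,25,26,27,28,29,30,31): XOR of data positions = 0⊕0⊕0⊕1⊕0⊕1⊕1⊕0⊕0⊕0⊕1⊕0⊕0⊕0⊕1 = 1
p16 (pos 16,17,18,19,20,21,22,23,24,25,26,27,28,29,30,31): XOR of data positions = 0⊕0⊕0⊕0⊕1⊕0⊕1⊕0⊕0⊕0⊕1⊕0⊕0⊕0⊕1 = 0
Codeword: 1111001100010110000010100010001

1111001100010110000010100010001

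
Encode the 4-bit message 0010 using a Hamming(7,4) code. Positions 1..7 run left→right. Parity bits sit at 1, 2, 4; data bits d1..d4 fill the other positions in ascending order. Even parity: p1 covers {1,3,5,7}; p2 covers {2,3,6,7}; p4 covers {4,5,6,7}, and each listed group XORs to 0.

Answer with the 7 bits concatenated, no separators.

0101010

Place data at non-parity positions: p1 p2 0 p4 0 1 0
p1 (pos 1,3,5,7): XOR of data positions = 0⊕0⊕0 = 0
p2 (pos 2,3,6,7): XOR of data positions = 0⊕1⊕0 = 1
p4 (pos 4,5,6,7): XOR of data positions = 0⊕1⊕0 = 1
Codeword: 0101010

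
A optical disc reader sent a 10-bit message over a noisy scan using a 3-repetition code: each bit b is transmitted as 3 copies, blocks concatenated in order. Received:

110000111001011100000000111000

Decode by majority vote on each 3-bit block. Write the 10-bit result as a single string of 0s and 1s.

1010100010

Block 1 (110): 2 ones → 1
Block 2 (000): 0 ones → 0
Block 3 (111): 3 ones → 1
Block 4 (001): 1 one → 0
Block 5 (011): 2 ones → 1
Block 6 (100): 1 one → 0
Block 7 (000): 0 ones → 0
Block 8 (000): 0 ones → 0
Block 9 (111): 3 ones → 1
Block 10 (000): 0 ones → 0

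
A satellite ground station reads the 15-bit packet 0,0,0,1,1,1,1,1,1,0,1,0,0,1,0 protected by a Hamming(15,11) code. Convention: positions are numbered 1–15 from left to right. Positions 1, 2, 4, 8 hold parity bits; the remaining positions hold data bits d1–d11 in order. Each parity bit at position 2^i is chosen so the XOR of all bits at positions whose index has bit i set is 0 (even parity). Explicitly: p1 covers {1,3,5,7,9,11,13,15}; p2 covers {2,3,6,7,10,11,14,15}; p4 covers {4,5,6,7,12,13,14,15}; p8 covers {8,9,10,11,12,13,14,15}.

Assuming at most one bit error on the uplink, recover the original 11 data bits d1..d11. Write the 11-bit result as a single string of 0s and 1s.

01111010010

s1 (pos 1,3,5,7,9,11,13,15): 0⊕0⊕1⊕1⊕1⊕1⊕0⊕0 = 0
s2 (pos 2,3,6,7,10,11,14,15): 0⊕0⊕1⊕1⊕0⊕1⊕1⊕0 = 0
s4 (pos 4,5,6,7,12,13,14,15): 1⊕1⊕1⊕1⊕0⊕0⊕1⊕0 = 1
s8 (pos 8,9,10,11,12,13,14,15): 1⊕1⊕0⊕1⊕0⊕0⊕1⊕0 = 0
Syndrome s8…s1 = 0100 → error at position 4.
Flip position 4: 000111111010010 → 000011111010010
Read data bits from positions 3,5,6,7,9,10,11,12,13,14,15: 01111010010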